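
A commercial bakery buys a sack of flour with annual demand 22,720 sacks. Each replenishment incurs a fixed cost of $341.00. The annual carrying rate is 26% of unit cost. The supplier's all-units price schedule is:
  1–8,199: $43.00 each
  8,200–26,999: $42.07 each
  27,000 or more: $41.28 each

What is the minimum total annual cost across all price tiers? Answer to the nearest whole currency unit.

TC* ≈ $990,122

Holding cost per unit per year at price C is H = 0.26·C.
Evaluate total cost at each tier's feasible EOQ or, if the EOQ is below the tier, at the tier's minimum quantity.
EOQ at $43.00 = 1177.3 (feasible in tier 1): TC = 22,720×$43.00 + (22,720/1177.3)×341 + (1177.3/2)×0.26×$43.00 = $990,121.86.
EOQ at $42.07 = 1190.2 < 8200, so use break Q=8200: TC = 22,720×$42.07 + (22,720/8200.0)×341 + (8200.0/2)×0.26×$42.07 = $1,001,621.84.
EOQ at $41.28 = 1201.5 < 27000, so use break Q=27000: TC = 22,720×$41.28 + (22,720/27000.0)×341 + (27000.0/2)×0.26×$41.28 = $1,083,061.35.
Lowest total cost among the candidates is at Q = 1177.3.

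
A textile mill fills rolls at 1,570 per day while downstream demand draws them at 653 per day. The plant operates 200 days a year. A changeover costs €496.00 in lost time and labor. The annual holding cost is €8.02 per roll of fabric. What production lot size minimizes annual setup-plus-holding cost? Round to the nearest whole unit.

Q* ≈ 5,259 rolls

Annual demand D = 653 × 200 = 130,600.
Production build-up factor (1 − d/p) = 1 − 653/1,570 = 0.5841.
Q* = √(2DS / (H(1 − d/p))) = √(2 × 130,600 × 496 / (8.02 × 0.5841)).
= √(129,555,200 / 4.6843) ≈ 5259.027.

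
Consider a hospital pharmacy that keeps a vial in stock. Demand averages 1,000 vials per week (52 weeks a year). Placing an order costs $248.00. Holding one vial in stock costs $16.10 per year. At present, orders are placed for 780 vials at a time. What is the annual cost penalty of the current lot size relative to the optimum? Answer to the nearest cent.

Extra cost ≈ $2,434.62 per year

Annual demand D = 1,000 × 52 = 52,000.
EOQ = √(2DS/H) = √(2 × 52,000 × 248 / 16.1) ≈ 1265.70.
Cost at Q* = (D/Q*)S + (Q*/2)H = √(2DSH) ≈ $20,377.71.
Cost at Q = 780: (52,000/780)×248 + (780/2)×16.1 = $16,533.33 + $6,279.00 = $22,812.33.
Excess = $22,812.33 − $20,377.71 = $2,434.62.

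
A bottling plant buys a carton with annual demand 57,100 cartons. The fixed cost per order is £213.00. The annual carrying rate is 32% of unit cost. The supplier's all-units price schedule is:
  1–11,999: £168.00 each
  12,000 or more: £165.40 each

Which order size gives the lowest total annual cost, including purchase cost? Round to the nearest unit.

Holding cost per unit per year at price C is H = 0.32·C.
Candidates are each tier's EOQ (if it falls in that tier) and each price-break quantity.
EOQ at £168.00 = 672.7 (feasible in tier 1): TC = 57,100×£168.00 + (57,100/672.7)×213 + (672.7/2)×0.32×£168.00 = £9,628,962.00.
EOQ at £165.40 = 677.9 < 12000, so use break Q=12000: TC = 57,100×£165.40 + (57,100/12000.0)×213 + (12000.0/2)×0.32×£165.40 = £9,762,921.53.
Lowest total cost is £9,628,962.00 at Q = 672.7.

Q* ≈ 673 cartons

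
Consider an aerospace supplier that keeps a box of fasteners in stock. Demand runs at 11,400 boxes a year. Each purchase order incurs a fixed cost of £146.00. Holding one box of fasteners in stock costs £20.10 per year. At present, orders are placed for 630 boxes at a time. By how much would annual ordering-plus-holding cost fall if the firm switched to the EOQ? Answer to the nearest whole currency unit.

Extra cost ≈ £794 per year

EOQ = √(2DS/H) = √(2 × 11,400 × 146 / 20.1) ≈ 406.95.
Cost at Q* = (D/Q*)S + (Q*/2)H = √(2DSH) ≈ £8,179.78.
Cost at Q = 630: (11,400/630)×146 + (630/2)×20.1 = £2,641.90 + £6,331.50 = £8,973.40.
Excess = £8,973.40 − £8,179.78 = £793.62.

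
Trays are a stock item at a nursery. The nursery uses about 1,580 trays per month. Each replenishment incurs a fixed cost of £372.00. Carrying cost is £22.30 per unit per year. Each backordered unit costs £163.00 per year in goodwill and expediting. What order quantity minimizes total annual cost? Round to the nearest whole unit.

Annual demand D = 1,580 × 12 = 18,960.
With planned backorders, Q* = √(2DS/H) · √((H+B)/B).
√(2DS/H) = √(2 × 18,960 × 372 / 22.3) = 795.341.
√((H+B)/B) = √((22.3+163)/163) = 1.0662.
Q* ≈ 848.002.

Q* ≈ 848 trays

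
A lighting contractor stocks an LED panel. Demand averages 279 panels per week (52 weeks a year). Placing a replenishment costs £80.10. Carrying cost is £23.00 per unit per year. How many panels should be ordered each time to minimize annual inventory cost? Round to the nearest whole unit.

Annual demand D = 279 × 52 = 14,508.
EOQ = √(2DS / H) = √(2 × 14,508 × 80.1 / 23).
= √(2,324,181.6 / 23) = √101,051.3739 ≈ 317.886.

Q* ≈ 318 panels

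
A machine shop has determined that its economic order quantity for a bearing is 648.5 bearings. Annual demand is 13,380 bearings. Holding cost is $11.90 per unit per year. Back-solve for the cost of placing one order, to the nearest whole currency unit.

Invert the EOQ relation Q*² = 2DS/H.
From Q* = √(2DS/H): S = Q*²H / (2D) = 648.5² × 11.9 / (2 × 13,380) = 187.0169.

S ≈ $187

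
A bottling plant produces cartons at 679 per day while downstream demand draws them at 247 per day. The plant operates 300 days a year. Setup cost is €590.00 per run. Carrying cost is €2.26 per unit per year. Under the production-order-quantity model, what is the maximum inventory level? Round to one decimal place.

I_max ≈ 4,961.4 cartons

Annual demand D = 247 × 300 = 74,100.
Production build-up factor (1 − d/p) = 1 − 247/679 = 0.6362.
Q* = √(2DS / (H(1 − d/p))) = √(2 × 74,100 × 590 / (2.26 × 0.6362)).
= √(87,438,000 / 1.4379) ≈ 7798.102.
Maximum inventory = Q*(1 − d/p) = 7798.102 × 0.6362 ≈ 4961.384.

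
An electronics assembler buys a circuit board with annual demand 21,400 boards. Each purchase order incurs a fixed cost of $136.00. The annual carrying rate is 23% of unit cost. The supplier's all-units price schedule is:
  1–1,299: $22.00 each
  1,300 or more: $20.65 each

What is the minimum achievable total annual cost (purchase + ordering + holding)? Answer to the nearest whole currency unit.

Holding cost per unit per year at price C is H = 0.23·C.
Evaluate total cost at each tier's feasible EOQ or, if the EOQ is below the tier, at the tier's minimum quantity.
EOQ at $22.00 = 1072.5 (feasible in tier 1): TC = 21,400×$22.00 + (21,400/1072.5)×136 + (1072.5/2)×0.23×$22.00 = $476,227.08.
EOQ at $20.65 = 1107.1 < 1300, so use break Q=1300: TC = 21,400×$20.65 + (21,400/1300.0)×136 + (1300.0/2)×0.23×$20.65 = $447,235.94.
Lowest total cost among the candidates is at Q = 1300.0.

TC* ≈ $447,236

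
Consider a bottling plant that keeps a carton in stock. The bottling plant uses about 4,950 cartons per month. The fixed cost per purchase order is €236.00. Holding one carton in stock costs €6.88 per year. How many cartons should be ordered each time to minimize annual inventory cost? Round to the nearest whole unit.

Annual demand D = 4,950 × 12 = 59,400.
EOQ = √(2DS / H) = √(2 × 59,400 × 236 / 6.88).
= √(28,036,800 / 6.88) = √4,075,116.2791 ≈ 2018.692.

Q* ≈ 2,019 cartons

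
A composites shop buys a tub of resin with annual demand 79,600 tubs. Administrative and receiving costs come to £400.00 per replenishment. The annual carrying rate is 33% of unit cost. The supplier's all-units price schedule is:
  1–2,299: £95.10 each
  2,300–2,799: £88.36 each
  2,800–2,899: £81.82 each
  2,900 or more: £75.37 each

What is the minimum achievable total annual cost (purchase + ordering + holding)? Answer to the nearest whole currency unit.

TC* ≈ £6,046,496

Holding cost per unit per year at price C is H = 0.33·C.
Candidates are each tier's EOQ (if it falls in that tier) and each price-break quantity.
EOQ at £95.10 = 1424.5 (feasible in tier 1): TC = 79,600×£95.10 + (79,600/1424.5)×400 + (1424.5/2)×0.33×£95.10 = £7,614,664.24.
EOQ at £88.36 = 1477.8 < 2300, so use break Q=2300: TC = 79,600×£88.36 + (79,600/2300.0)×400 + (2300.0/2)×0.33×£88.36 = £7,080,832.10.
EOQ at £81.82 = 1535.7 < 2800, so use break Q=2800: TC = 79,600×£81.82 + (79,600/2800.0)×400 + (2800.0/2)×0.33×£81.82 = £6,562,044.27.
EOQ at £75.37 = 1600.1 < 2900, so use break Q=2900: TC = 79,600×£75.37 + (79,600/2900.0)×400 + (2900.0/2)×0.33×£75.37 = £6,046,495.86.
Lowest total cost among the candidates is at Q = 2900.0.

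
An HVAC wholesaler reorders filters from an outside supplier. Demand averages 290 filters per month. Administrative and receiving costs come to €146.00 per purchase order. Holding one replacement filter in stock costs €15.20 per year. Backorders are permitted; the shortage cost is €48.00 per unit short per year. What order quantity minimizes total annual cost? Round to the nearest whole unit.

Annual demand D = 290 × 12 = 3,480.
With planned backorders, Q* = √(2DS/H) · √((H+B)/B).
√(2DS/H) = √(2 × 3,480 × 146 / 15.2) = 258.559.
√((H+B)/B) = √((15.2+48)/48) = 1.1475.
Q* ≈ 296.686.

Q* ≈ 297 filters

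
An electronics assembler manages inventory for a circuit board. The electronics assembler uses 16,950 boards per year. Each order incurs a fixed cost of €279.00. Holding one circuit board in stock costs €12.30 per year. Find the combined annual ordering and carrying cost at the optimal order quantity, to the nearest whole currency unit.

TC* ≈ €10,786

Q* = √(2DS/H) = √(2 × 16,950 × 279 / 12.3) ≈ 876.90.
At Q*, ordering cost (D/Q*)S equals holding cost (Q*/2)H, each = √(DSH/2).
Minimum total = √(2DSH) = √(2 × 16,950 × 279 × 12.3) ≈ 10785.853.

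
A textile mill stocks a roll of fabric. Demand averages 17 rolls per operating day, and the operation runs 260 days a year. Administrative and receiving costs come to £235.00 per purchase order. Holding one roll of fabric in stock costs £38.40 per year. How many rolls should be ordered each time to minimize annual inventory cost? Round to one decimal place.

Annual demand D = 17 × 260 = 4,420.
EOQ = √(2DS / H) = √(2 × 4,420 × 235 / 38.4).
= √(2,077,400 / 38.4) = √54,098.9583 ≈ 232.592.

Q* ≈ 232.6 rolls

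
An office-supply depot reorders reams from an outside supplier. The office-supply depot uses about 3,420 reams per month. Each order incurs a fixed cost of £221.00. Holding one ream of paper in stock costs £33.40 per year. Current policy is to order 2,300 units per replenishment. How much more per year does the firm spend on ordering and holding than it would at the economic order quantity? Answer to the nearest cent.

Annual demand D = 3,420 × 12 = 41,040.
EOQ = √(2DS/H) = √(2 × 41,040 × 221 / 33.4) ≈ 736.96.
Cost at Q* = (D/Q*)S + (Q*/2)H = √(2DSH) ≈ £24,614.33.
Cost at Q = 2,300: (41,040/2,300)×221 + (2,300/2)×33.4 = £3,943.41 + £38,410.00 = £42,353.41.
Excess = £42,353.41 − £24,614.33 = £17,739.08.

Extra cost ≈ £17,739.08 per year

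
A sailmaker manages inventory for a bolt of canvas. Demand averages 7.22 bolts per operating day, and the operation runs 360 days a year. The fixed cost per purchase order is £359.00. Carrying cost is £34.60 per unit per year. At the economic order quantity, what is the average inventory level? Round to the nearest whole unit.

Annual demand D = 7.22 × 360 = 2,599.2.
EOQ = √(2DS/H) = √(2 × 2,599.2 × 359 / 34.6) ≈ 232.24.
Average inventory = Q*/2 ≈ 232.24 / 2 = 116.122.

Average inventory ≈ 116 bolts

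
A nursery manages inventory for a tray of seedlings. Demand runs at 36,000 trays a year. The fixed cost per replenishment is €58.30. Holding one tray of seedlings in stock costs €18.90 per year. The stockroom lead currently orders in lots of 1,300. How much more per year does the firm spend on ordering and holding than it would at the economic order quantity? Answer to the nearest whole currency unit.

EOQ = √(2DS/H) = √(2 × 36,000 × 58.3 / 18.9) ≈ 471.27.
Cost at Q* = (D/Q*)S + (Q*/2)H = √(2DSH) ≈ €8,907.00.
Cost at Q = 1,300: (36,000/1,300)×58.3 + (1,300/2)×18.9 = €1,614.46 + €12,285.00 = €13,899.46.
Excess = €13,899.46 − €8,907.00 = €4,992.46.

Extra cost ≈ €4,992 per year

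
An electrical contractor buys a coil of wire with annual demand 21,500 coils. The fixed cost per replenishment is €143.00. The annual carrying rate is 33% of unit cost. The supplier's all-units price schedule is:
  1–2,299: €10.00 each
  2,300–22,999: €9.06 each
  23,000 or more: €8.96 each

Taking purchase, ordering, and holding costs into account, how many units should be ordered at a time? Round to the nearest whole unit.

Holding cost per unit per year at price C is H = 0.33·C.
For each price level, check whether its EOQ is feasible; otherwise the best quantity at that price is the breakpoint.
EOQ at €10.00 = 1365.0 (feasible in tier 1): TC = 21,500×€10.00 + (21,500/1365.0)×143 + (1365.0/2)×0.33×€10.00 = €219,504.63.
EOQ at €9.06 = 1434.1 < 2300, so use break Q=2300: TC = 21,500×€9.06 + (21,500/2300.0)×143 + (2300.0/2)×0.33×€9.06 = €199,565.01.
EOQ at €8.96 = 1442.1 < 23000, so use break Q=23000: TC = 21,500×€8.96 + (21,500/23000.0)×143 + (23000.0/2)×0.33×€8.96 = €226,776.87.
Lowest total cost is €199,565.01 at Q = 2300.0.

Q* ≈ 2,300 coils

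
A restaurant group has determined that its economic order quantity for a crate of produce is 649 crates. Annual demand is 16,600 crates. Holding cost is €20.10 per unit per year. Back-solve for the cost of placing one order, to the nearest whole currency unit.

The basic EOQ model gives Q* = √(2DS/H); rearrange for the unknown.
From Q* = √(2DS/H): S = Q*²H / (2D) = 649² × 20.1 / (2 × 16,600) = 255.0042.

S ≈ €255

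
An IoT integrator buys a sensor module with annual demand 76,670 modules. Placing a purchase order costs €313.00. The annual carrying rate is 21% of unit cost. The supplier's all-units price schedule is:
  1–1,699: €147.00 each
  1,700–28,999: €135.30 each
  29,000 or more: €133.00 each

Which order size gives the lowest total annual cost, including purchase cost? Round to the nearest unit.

Holding cost per unit per year at price C is H = 0.21·C.
Candidates are each tier's EOQ (if it falls in that tier) and each price-break quantity.
EOQ at €147.00 = 1246.9 (feasible in tier 1): TC = 76,670×€147.00 + (76,670/1246.9)×313 + (1246.9/2)×0.21×€147.00 = €11,308,981.80.
EOQ at €135.30 = 1299.7 < 1700, so use break Q=1700: TC = 76,670×€135.30 + (76,670/1700.0)×313 + (1700.0/2)×0.21×€135.30 = €10,411,718.35.
EOQ at €133.00 = 1310.9 < 29000, so use break Q=29000: TC = 76,670×€133.00 + (76,670/29000.0)×313 + (29000.0/2)×0.21×€133.00 = €10,602,922.51.
Lowest total cost is €10,411,718.35 at Q = 1700.0.

Q* ≈ 1,700 modules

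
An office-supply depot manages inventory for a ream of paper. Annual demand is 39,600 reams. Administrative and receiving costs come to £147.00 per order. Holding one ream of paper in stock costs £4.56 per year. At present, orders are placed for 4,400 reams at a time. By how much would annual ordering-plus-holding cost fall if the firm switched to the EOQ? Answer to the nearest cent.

EOQ = √(2DS/H) = √(2 × 39,600 × 147 / 4.56) ≈ 1597.86.
Cost at Q* = (D/Q*)S + (Q*/2)H = √(2DSH) ≈ £7,286.24.
Cost at Q = 4,400: (39,600/4,400)×147 + (4,400/2)×4.56 = £1,323.00 + £10,032.00 = £11,355.00.
Excess = £11,355.00 − £7,286.24 = £4,068.76.

Extra cost ≈ £4,068.76 per year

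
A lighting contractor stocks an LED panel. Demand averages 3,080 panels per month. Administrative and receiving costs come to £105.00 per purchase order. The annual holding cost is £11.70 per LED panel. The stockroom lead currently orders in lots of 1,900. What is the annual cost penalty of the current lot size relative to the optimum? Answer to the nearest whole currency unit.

Extra cost ≈ £3,628 per year

Annual demand D = 3,080 × 12 = 36,960.
EOQ = √(2DS/H) = √(2 × 36,960 × 105 / 11.7) ≈ 814.48.
Cost at Q* = (D/Q*)S + (Q*/2)H = √(2DSH) ≈ £9,529.47.
Cost at Q = 1,900: (36,960/1,900)×105 + (1,900/2)×11.7 = £2,042.53 + £11,115.00 = £13,157.53.
Excess = £13,157.53 − £9,529.47 = £3,628.06.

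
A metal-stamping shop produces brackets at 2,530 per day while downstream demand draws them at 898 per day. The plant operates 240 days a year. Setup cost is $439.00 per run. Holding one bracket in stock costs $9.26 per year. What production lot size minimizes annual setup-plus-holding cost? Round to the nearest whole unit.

Annual demand D = 898 × 240 = 215,520.
Production build-up factor (1 − d/p) = 1 − 898/2,530 = 0.6451.
Q* = √(2DS / (H(1 − d/p))) = √(2 × 215,520 × 439 / (9.26 × 0.6451)).
= √(189,226,560 / 5.9732) ≈ 5628.410.

Q* ≈ 5,628 brackets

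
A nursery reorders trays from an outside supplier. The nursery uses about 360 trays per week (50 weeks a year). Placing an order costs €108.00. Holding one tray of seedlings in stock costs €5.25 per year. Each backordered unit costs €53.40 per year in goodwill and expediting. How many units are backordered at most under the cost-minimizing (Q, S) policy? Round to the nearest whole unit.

S* ≈ 81 trays

Annual demand D = 360 × 50 = 18,000.
With planned backorders, Q* = √(2DS/H) · √((H+B)/B).
√(2DS/H) = √(2 × 18,000 × 108 / 5.25) = 860.565.
√((H+B)/B) = √((5.25+53.4)/53.4) = 1.0480.
Q* ≈ 901.876.
S* = Q* · H/(H+B) = 901.876 × 5.25/58.65 ≈ 80.731.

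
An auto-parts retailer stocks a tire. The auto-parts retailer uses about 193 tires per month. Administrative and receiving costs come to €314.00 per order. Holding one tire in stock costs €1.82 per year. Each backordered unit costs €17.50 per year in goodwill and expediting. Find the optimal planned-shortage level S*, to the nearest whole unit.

Annual demand D = 193 × 12 = 2,316.
With planned backorders, Q* = √(2DS/H) · √((H+B)/B).
√(2DS/H) = √(2 × 2,316 × 314 / 1.82) = 893.950.
√((H+B)/B) = √((1.82+17.5)/17.5) = 1.0507.
Q* ≈ 939.286.
S* = Q* · H/(H+B) = 939.286 × 1.82/19.32 ≈ 88.483.

S* ≈ 88 tires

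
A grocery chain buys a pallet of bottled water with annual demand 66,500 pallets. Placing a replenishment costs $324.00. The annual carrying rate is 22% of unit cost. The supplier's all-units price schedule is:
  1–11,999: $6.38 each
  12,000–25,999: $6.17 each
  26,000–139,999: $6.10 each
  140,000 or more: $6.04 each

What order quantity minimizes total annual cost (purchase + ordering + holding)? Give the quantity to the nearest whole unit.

Holding cost per unit per year at price C is H = 0.22·C.
Evaluate total cost at each tier's feasible EOQ or, if the EOQ is below the tier, at the tier's minimum quantity.
EOQ at $6.38 = 5540.9 (feasible in tier 1): TC = 66,500×$6.38 + (66,500/5540.9)×324 + (5540.9/2)×0.22×$6.38 = $432,047.14.
EOQ at $6.17 = 5634.4 < 12000, so use break Q=12000: TC = 66,500×$6.17 + (66,500/12000.0)×324 + (12000.0/2)×0.22×$6.17 = $420,244.90.
EOQ at $6.10 = 5666.6 < 26000, so use break Q=26000: TC = 66,500×$6.10 + (66,500/26000.0)×324 + (26000.0/2)×0.22×$6.10 = $423,924.69.
EOQ at $6.04 = 5694.7 < 140000, so use break Q=140000: TC = 66,500×$6.04 + (66,500/140000.0)×324 + (140000.0/2)×0.22×$6.04 = $494,829.90.
Lowest total cost is $420,244.90 at Q = 12000.0.

Q* ≈ 12,000 pallets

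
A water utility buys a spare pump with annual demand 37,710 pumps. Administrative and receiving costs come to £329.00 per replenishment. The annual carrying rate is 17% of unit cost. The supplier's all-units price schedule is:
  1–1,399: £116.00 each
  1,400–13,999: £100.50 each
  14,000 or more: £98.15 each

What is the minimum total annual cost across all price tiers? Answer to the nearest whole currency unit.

TC* ≈ £3,810,676

Holding cost per unit per year at price C is H = 0.17·C.
Evaluate total cost at each tier's feasible EOQ or, if the EOQ is below the tier, at the tier's minimum quantity.
EOQ at £116.00 = 1121.7 (feasible in tier 1): TC = 37,710×£116.00 + (37,710/1121.7)×329 + (1121.7/2)×0.17×£116.00 = £4,396,480.49.
EOQ at £100.50 = 1205.1 < 1400, so use break Q=1400: TC = 37,710×£100.50 + (37,710/1400.0)×329 + (1400.0/2)×0.17×£100.50 = £3,810,676.35.
EOQ at £98.15 = 1219.5 < 14000, so use break Q=14000: TC = 37,710×£98.15 + (37,710/14000.0)×329 + (14000.0/2)×0.17×£98.15 = £3,818,921.19.
Lowest total cost among the candidates is at Q = 1400.0.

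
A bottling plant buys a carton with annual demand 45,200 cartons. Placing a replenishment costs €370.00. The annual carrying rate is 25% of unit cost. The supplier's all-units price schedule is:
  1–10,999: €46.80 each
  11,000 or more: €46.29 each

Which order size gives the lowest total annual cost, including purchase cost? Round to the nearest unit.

Holding cost per unit per year at price C is H = 0.25·C.
For each price level, check whether its EOQ is feasible; otherwise the best quantity at that price is the breakpoint.
EOQ at €46.80 = 1690.8 (feasible in tier 1): TC = 45,200×€46.80 + (45,200/1690.8)×370 + (1690.8/2)×0.25×€46.80 = €2,135,142.36.
EOQ at €46.29 = 1700.1 < 11000, so use break Q=11000: TC = 45,200×€46.29 + (45,200/11000.0)×370 + (11000.0/2)×0.25×€46.29 = €2,157,477.11.
Lowest total cost is €2,135,142.36 at Q = 1690.8.

Q* ≈ 1,691 cartons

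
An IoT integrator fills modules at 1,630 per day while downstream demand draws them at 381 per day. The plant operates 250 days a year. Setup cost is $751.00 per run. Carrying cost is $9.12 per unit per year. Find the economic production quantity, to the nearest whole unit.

Annual demand D = 381 × 250 = 95,250.
Production build-up factor (1 − d/p) = 1 − 381/1,630 = 0.7663.
Q* = √(2DS / (H(1 − d/p))) = √(2 × 95,250 × 751 / (9.12 × 0.7663)).
= √(143,065,500 / 6.9883) ≈ 4524.625.

Q* ≈ 4,525 modules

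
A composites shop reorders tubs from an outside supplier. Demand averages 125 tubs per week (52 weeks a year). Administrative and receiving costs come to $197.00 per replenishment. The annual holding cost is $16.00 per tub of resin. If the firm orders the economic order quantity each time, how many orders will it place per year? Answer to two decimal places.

Annual demand D = 125 × 52 = 6,500.
The optimal lot size = √(2DS/H) = √(2 × 6,500 × 197 / 16) ≈ 400.08.
Orders per year = D / Q* = 6,500 / 400.08 ≈ 16.247.

N ≈ 16.25 orders per year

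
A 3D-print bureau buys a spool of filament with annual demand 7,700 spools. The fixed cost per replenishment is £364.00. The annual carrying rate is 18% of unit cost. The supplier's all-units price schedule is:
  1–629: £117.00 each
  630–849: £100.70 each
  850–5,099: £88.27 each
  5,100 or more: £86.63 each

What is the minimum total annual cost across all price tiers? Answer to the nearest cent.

TC* ≈ £689,729.07

Holding cost per unit per year at price C is H = 0.18·C.
Evaluate total cost at each tier's feasible EOQ or, if the EOQ is below the tier, at the tier's minimum quantity.
EOQ at £117.00 = 515.9 (feasible in tier 1): TC = 7,700×£117.00 + (7,700/515.9)×364 + (515.9/2)×0.18×£117.00 = £911,765.26.
EOQ at £100.70 = 556.1 < 630, so use break Q=630: TC = 7,700×£100.70 + (7,700/630.0)×364 + (630.0/2)×0.18×£100.70 = £785,548.58.
EOQ at £88.27 = 594.0 < 850, so use break Q=850: TC = 7,700×£88.27 + (7,700/850.0)×364 + (850.0/2)×0.18×£88.27 = £689,729.07.
EOQ at £86.63 = 599.6 < 5100, so use break Q=5100: TC = 7,700×£86.63 + (7,700/5100.0)×364 + (5100.0/2)×0.18×£86.63 = £707,363.74.
Lowest total cost among the candidates is at Q = 850.0.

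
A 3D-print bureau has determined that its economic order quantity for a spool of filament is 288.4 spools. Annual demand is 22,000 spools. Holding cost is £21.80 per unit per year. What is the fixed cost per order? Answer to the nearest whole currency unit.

S ≈ £41

The basic EOQ model gives Q* = √(2DS/H); rearrange for the unknown.
From Q* = √(2DS/H): S = Q*²H / (2D) = 288.4² × 21.8 / (2 × 22,000) = 41.2092.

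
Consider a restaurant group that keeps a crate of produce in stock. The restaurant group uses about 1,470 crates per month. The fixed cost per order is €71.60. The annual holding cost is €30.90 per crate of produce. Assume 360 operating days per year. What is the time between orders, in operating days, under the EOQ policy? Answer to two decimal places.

Annual demand D = 1,470 × 12 = 17,640.
Q* = √(2DS/H) = √(2 × 17,640 × 71.6 / 30.9) ≈ 285.92.
Cycle time = Q*/D × 360 = 285.92 / 17,640 × 360 ≈ 5.835 days.

T ≈ 5.84 days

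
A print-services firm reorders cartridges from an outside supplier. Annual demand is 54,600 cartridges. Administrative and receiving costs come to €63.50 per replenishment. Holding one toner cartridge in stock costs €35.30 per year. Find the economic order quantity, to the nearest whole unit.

Q* ≈ 443 cartridges

EOQ = √(2DS / H) = √(2 × 54,600 × 63.5 / 35.3).
= √(6,934,200 / 35.3) = √196,436.2606 ≈ 443.211.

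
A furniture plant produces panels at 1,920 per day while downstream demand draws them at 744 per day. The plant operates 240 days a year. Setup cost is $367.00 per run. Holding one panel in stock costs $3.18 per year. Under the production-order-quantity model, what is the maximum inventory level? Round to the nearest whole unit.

I_max ≈ 5,024 panels

Annual demand D = 744 × 240 = 178,560.
Production build-up factor (1 − d/p) = 1 − 744/1,920 = 0.6125.
Q* = √(2DS / (H(1 − d/p))) = √(2 × 178,560 × 367 / (3.18 × 0.6125)).
= √(131,063,040 / 1.9478) ≈ 8203.015.
Maximum inventory = Q*(1 − d/p) = 8203.015 × 0.6125 ≈ 5024.347.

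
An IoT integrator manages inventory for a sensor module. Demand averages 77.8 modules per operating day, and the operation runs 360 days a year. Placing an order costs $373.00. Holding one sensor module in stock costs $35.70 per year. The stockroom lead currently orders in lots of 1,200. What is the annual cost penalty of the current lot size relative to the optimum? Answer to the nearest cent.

Extra cost ≈ $2,814.38 per year

Annual demand D = 77.8 × 360 = 28,008.
EOQ = √(2DS/H) = √(2 × 28,008 × 373 / 35.7) ≈ 765.03.
Cost at Q* = (D/Q*)S + (Q*/2)H = √(2DSH) ≈ $27,311.44.
Cost at Q = 1,200: (28,008/1,200)×373 + (1,200/2)×35.7 = $8,705.82 + $21,420.00 = $30,125.82.
Excess = $30,125.82 − $27,311.44 = $2,814.38.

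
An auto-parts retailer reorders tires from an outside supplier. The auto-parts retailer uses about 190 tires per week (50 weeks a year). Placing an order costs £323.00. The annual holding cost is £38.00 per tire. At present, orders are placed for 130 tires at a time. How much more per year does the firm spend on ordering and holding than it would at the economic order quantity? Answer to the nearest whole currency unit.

Annual demand D = 190 × 50 = 9,500.
EOQ = √(2DS/H) = √(2 × 9,500 × 323 / 38) ≈ 401.87.
Cost at Q* = (D/Q*)S + (Q*/2)H = √(2DSH) ≈ £15,271.08.
Cost at Q = 130: (9,500/130)×323 + (130/2)×38 = £23,603.85 + £2,470.00 = £26,073.85.
Excess = £26,073.85 − £15,271.08 = £10,802.76.

Extra cost ≈ £10,803 per year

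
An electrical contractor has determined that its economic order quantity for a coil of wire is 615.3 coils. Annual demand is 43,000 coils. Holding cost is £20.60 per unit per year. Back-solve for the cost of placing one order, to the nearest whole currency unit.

Squaring Q* = √(2DS/H) gives Q*² = 2DS/H.
From Q* = √(2DS/H): S = Q*²H / (2D) = 615.3² × 20.6 / (2 × 43,000) = 90.6865.

S ≈ £91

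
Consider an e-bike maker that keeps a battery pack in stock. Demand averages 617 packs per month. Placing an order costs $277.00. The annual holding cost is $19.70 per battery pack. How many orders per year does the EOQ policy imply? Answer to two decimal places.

N ≈ 16.23 orders per year

Annual demand D = 617 × 12 = 7,404.
The optimal lot size = √(2DS/H) = √(2 × 7,404 × 277 / 19.7) ≈ 456.30.
Orders per year = D / Q* = 7,404 / 456.30 ≈ 16.226.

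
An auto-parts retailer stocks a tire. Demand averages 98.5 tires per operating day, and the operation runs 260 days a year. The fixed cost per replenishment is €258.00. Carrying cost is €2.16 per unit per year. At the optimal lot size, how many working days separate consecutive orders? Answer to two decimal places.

T ≈ 25.11 days

Annual demand D = 98.5 × 260 = 25,610.
The optimal lot size = √(2DS/H) = √(2 × 25,610 × 258 / 2.16) ≈ 2473.45.
Cycle time = Q*/D × 260 = 2473.45 / 25,610 × 260 ≈ 25.111 days.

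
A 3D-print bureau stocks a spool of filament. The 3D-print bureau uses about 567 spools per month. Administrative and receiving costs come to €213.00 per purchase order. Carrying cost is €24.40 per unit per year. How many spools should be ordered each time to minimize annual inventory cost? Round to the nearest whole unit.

Q* ≈ 345 spools

Annual demand D = 567 × 12 = 6,804.
EOQ = √(2DS / H) = √(2 × 6,804 × 213 / 24.4).
= √(2,898,504 / 24.4) = √118,791.1475 ≈ 344.661.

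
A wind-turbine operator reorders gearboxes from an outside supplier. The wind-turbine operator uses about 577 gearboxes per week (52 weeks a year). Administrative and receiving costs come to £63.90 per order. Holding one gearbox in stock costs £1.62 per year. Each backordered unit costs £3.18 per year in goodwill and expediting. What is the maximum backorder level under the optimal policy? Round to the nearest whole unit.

S* ≈ 638 gearboxes

Annual demand D = 577 × 52 = 30,004.
With planned backorders, Q* = √(2DS/H) · √((H+B)/B).
√(2DS/H) = √(2 × 30,004 × 63.9 / 1.62) = 1538.500.
√((H+B)/B) = √((1.62+3.18)/3.18) = 1.2286.
Q* ≈ 1890.186.
S* = Q* · H/(H+B) = 1890.186 × 1.62/4.8 ≈ 637.938.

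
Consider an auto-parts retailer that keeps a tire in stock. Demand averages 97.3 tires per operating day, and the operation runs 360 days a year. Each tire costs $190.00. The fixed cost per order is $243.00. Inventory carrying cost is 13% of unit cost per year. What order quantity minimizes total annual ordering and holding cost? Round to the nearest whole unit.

Q* ≈ 830 tires

Annual demand D = 97.3 × 360 = 35,028.
Holding cost H = 0.13 × $190.00 = $24.7000 per unit per year.
EOQ = √(2DS / H) = √(2 × 35,028 × 243 / 24.7).
= √(17,023,608 / 24.7) = √689,214.8988 ≈ 830.190.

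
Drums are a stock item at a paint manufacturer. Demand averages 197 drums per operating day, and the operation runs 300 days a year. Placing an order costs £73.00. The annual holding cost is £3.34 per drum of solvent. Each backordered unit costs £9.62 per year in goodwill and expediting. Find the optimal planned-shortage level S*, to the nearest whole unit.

Annual demand D = 197 × 300 = 59,100.
With planned backorders, Q* = √(2DS/H) · √((H+B)/B).
√(2DS/H) = √(2 × 59,100 × 73 / 3.34) = 1607.300.
√((H+B)/B) = √((3.34+9.62)/9.62) = 1.1607.
Q* ≈ 1865.572.
S* = Q* · H/(H+B) = 1865.572 × 3.34/12.96 ≈ 480.788.

S* ≈ 481 drums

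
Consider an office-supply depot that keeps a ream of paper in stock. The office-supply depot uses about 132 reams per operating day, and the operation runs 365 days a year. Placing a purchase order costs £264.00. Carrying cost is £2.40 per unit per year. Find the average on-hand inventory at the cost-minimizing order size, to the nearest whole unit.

Annual demand D = 132 × 365 = 48,180.
EOQ = √(2DS/H) = √(2 × 48,180 × 264 / 2.4) ≈ 3255.70.
Average inventory = Q*/2 ≈ 3255.70 / 2 = 1627.851.

Average inventory ≈ 1,628 reams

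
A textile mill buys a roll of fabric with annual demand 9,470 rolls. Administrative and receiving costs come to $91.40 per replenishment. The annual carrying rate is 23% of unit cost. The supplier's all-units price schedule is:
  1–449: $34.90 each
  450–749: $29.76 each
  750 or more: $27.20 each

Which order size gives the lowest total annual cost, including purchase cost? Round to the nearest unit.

Holding cost per unit per year at price C is H = 0.23·C.
For each price level, check whether its EOQ is feasible; otherwise the best quantity at that price is the breakpoint.
Tier 1 ($34.90): EOQ = 464.4 exceeds tier's upper bound 449, so this tier is dominated.
EOQ at $29.76 = 502.9 (feasible in tier 2): TC = 9,470×$29.76 + (9,470/502.9)×91.4 + (502.9/2)×0.23×$29.76 = $285,269.46.
EOQ at $27.20 = 526.0 < 750, so use break Q=750: TC = 9,470×$27.20 + (9,470/750.0)×91.4 + (750.0/2)×0.23×$27.20 = $261,084.08.
Lowest total cost is $261,084.08 at Q = 750.0.

Q* ≈ 750 rolls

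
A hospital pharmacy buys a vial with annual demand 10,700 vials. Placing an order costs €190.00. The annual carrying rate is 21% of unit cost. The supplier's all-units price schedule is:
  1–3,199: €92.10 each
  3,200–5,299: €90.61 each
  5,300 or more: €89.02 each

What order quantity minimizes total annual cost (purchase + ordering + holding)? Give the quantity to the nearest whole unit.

Holding cost per unit per year at price C is H = 0.21·C.
Evaluate total cost at each tier's feasible EOQ or, if the EOQ is below the tier, at the tier's minimum quantity.
EOQ at €92.10 = 458.5 (feasible in tier 1): TC = 10,700×€92.10 + (10,700/458.5)×190 + (458.5/2)×0.21×€92.10 = €994,337.95.
EOQ at €90.61 = 462.3 < 3200, so use break Q=3200: TC = 10,700×€90.61 + (10,700/3200.0)×190 + (3200.0/2)×0.21×€90.61 = €1,000,607.27.
EOQ at €89.02 = 466.4 < 5300, so use break Q=5300: TC = 10,700×€89.02 + (10,700/5300.0)×190 + (5300.0/2)×0.21×€89.02 = €1,002,437.21.
Lowest total cost is €994,337.95 at Q = 458.5.

Q* ≈ 459 vials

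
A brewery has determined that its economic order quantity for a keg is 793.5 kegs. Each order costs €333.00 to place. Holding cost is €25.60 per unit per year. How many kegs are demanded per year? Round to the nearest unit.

D ≈ 24,202 kegs per year

Squaring Q* = √(2DS/H) gives Q*² = 2DS/H.
From Q* = √(2DS/H): D = Q*²H / (2S) = 793.5² × 25.6 / (2 × 333) = 24202.465.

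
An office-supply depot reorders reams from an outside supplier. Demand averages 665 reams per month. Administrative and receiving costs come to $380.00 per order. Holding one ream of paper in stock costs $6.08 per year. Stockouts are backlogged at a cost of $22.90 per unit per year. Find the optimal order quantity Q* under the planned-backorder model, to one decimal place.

Q* ≈ 1,123.5 reams

Annual demand D = 665 × 12 = 7,980.
With planned backorders, Q* = √(2DS/H) · √((H+B)/B).
√(2DS/H) = √(2 × 7,980 × 380 / 6.08) = 998.749.
√((H+B)/B) = √((6.08+22.9)/22.9) = 1.1249.
Q* ≈ 1123.538.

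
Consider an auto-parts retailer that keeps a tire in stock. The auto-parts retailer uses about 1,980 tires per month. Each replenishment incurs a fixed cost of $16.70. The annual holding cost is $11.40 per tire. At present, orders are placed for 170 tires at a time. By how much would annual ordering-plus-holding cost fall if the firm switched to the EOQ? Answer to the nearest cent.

Extra cost ≈ $295.27 per year

Annual demand D = 1,980 × 12 = 23,760.
EOQ = √(2DS/H) = √(2 × 23,760 × 16.7 / 11.4) ≈ 263.84.
Cost at Q* = (D/Q*)S + (Q*/2)H = √(2DSH) ≈ $3,007.80.
Cost at Q = 170: (23,760/170)×16.7 + (170/2)×11.4 = $2,334.07 + $969.00 = $3,303.07.
Excess = $3,303.07 − $3,007.80 = $295.27.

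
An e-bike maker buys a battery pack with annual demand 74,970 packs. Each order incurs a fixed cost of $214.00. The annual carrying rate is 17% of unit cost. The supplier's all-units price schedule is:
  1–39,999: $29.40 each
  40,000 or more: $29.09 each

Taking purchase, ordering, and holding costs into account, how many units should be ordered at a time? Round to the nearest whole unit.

Holding cost per unit per year at price C is H = 0.17·C.
Candidates are each tier's EOQ (if it falls in that tier) and each price-break quantity.
EOQ at $29.40 = 2533.8 (feasible in tier 1): TC = 74,970×$29.40 + (74,970/2533.8)×214 + (2533.8/2)×0.17×$29.40 = $2,216,781.79.
EOQ at $29.09 = 2547.2 < 40000, so use break Q=40000: TC = 74,970×$29.09 + (74,970/40000.0)×214 + (40000.0/2)×0.17×$29.09 = $2,280,184.39.
Lowest total cost is $2,216,781.79 at Q = 2533.8.

Q* ≈ 2,534 packs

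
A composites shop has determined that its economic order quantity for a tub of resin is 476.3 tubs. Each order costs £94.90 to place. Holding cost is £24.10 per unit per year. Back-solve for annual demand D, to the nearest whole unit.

D ≈ 28,806 tubs per year

The basic EOQ model gives Q* = √(2DS/H); rearrange for the unknown.
From Q* = √(2DS/H): D = Q*²H / (2S) = 476.3² × 24.1 / (2 × 94.9) = 28805.936.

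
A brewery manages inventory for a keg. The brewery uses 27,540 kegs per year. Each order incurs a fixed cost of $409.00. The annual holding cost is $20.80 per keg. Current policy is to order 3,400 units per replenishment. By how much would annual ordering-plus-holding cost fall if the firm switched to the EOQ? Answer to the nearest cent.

EOQ = √(2DS/H) = √(2 × 27,540 × 409 / 20.8) ≈ 1040.70.
Cost at Q* = (D/Q*)S + (Q*/2)H = √(2DSH) ≈ $21,646.63.
Cost at Q = 3,400: (27,540/3,400)×409 + (3,400/2)×20.8 = $3,312.90 + $35,360.00 = $38,672.90.
Excess = $38,672.90 − $21,646.63 = $17,026.27.

Extra cost ≈ $17,026.27 per year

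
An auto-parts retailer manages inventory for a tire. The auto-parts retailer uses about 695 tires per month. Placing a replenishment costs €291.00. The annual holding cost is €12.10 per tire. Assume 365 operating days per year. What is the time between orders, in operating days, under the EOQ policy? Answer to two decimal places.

Annual demand D = 695 × 12 = 8,340.
EOQ = √(2DS/H) = √(2 × 8,340 × 291 / 12.1) ≈ 633.36.
Cycle time = Q*/D × 365 = 633.36 / 8,340 × 365 ≈ 27.719 days.

T ≈ 27.72 days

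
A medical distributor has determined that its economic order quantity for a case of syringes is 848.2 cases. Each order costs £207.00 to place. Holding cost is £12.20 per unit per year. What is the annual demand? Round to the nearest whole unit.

D ≈ 21,201 cases per year

The basic EOQ model gives Q* = √(2DS/H); rearrange for the unknown.
From Q* = √(2DS/H): D = Q*²H / (2S) = 848.2² × 12.2 / (2 × 207) = 21200.984.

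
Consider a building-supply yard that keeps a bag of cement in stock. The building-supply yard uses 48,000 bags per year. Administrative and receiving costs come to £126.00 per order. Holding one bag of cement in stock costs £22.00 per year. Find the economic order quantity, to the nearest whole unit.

Q* ≈ 741 bags

EOQ = √(2DS / H) = √(2 × 48,000 × 126 / 22).
= √(12,096,000 / 22) = √549,818.1818 ≈ 741.497.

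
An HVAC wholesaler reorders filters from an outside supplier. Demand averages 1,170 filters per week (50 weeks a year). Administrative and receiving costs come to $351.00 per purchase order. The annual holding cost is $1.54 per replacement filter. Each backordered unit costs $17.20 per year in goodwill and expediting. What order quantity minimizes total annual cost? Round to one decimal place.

Q* ≈ 5,390.2 filters

Annual demand D = 1,170 × 50 = 58,500.
With planned backorders, Q* = √(2DS/H) · √((H+B)/B).
√(2DS/H) = √(2 × 58,500 × 351 / 1.54) = 5163.999.
√((H+B)/B) = √((1.54+17.2)/17.2) = 1.0438.
Q* ≈ 5390.223.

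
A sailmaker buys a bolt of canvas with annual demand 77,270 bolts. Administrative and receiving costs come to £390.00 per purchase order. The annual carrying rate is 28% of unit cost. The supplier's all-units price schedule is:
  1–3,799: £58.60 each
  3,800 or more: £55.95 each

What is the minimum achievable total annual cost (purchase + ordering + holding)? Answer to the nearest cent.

Holding cost per unit per year at price C is H = 0.28·C.
Evaluate total cost at each tier's feasible EOQ or, if the EOQ is below the tier, at the tier's minimum quantity.
EOQ at £58.60 = 1916.6 (feasible in tier 1): TC = 77,270×£58.60 + (77,270/1916.6)×390 + (1916.6/2)×0.28×£58.60 = £4,559,469.10.
EOQ at £55.95 = 1961.4 < 3800, so use break Q=3800: TC = 77,270×£55.95 + (77,270/3800.0)×390 + (3800.0/2)×0.28×£55.95 = £4,360,952.24.
Lowest total cost among the candidates is at Q = 3800.0.

TC* ≈ £4,360,952.24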